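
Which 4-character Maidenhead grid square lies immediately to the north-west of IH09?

HI90

Longitude square 0; −1 → -1, wraps to 9, carry into field.
Longitude field I = 8; −1 → 7 = H.
Latitude square 9; +1 → 10, wraps to 0, carry into field.
Latitude field H = 7; +1 → 8 = I.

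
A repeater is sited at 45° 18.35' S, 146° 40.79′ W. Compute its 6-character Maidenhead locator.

Offset from 180°W / 90°S: lon 33.3202°, lat 44.6942°.
Field: 33.3202/20 → 1 → B, 44.6942/10 → 4 → E; chars BE.
Square: 13.3202/2 → 6, 4.6942/1 → 4; chars 64.
Subsquare: 1.3202/0.0833333 → 15 → p, 0.6942/0.0416667 → 16 → q; chars pq.

BE64pq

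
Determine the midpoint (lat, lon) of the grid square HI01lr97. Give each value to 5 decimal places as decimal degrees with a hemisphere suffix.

8.26042° S, 39.00417° W

Field H=7, I=8: +7·20° lon, +8·10° lat → SW at lon -40°, lat -10°.
Square 0, 1: +0·2° lon, +1·1° lat → SW at lon -40°, lat -9°.
Subsquare l=11, r=17: +11·0.0833333° lon, +17·0.0416667° lat → SW at lon -39.0833°, lat -8.29167°.
Extended square 9, 7: +9·0.00833333° lon, +7·0.00416667° lat → SW at lon -39.0083°, lat -8.2625°.
Cell spans 0.00833333° lon × 0.00416667° lat. Centre is SW corner plus half of each.
latitude 8.26042° S, longitude 39.00417° W.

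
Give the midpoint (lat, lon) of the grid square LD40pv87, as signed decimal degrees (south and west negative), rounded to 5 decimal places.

-59.09375, 49.32083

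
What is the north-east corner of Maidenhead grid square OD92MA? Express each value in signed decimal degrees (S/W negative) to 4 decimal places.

-57.9583, 119.0833

Field O=14, D=3: +14·20° lon, +3·10° lat → SW at lon 100°, lat -60°.
Square 9, 2: +9·2° lon, +2·1° lat → SW at lon 118°, lat -58°.
Subsquare m=12, a=0: +12·0.0833333° lon, +0·0.0416667° lat → SW at lon 119°, lat -58°.
Cell spans 0.0833333° lon × 0.0416667° lat. NE corner is SW corner plus one full cell.
latitude -57.9583, longitude 119.0833.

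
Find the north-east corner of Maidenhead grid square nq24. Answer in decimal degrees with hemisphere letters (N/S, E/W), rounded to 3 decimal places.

75.000° N, 86.000° E

Field N=13, Q=16: +13·20° lon, +16·10° lat → SW at lon 80°, lat 70°.
Square 2, 4: +2·2° lon, +4·1° lat → SW at lon 84°, lat 74°.
Cell spans 2° lon × 1° lat. NE corner is SW corner plus one full cell.
latitude 75.000° N, longitude 86.000° E.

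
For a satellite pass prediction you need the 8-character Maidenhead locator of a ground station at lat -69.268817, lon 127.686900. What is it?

Add 180° to longitude and 90° to latitude: 307.68690, 20.73118.
Field: lon ⌊307.68690/20⌋ = 15 → P; lat ⌊20.73118/10⌋ = 2 → C.
Square: lon ⌊7.68690/2⌋ = 3; lat ⌊0.73118/1⌋ = 0.
Subsquare: lon ⌊1.68690/0.0833333⌋ = 20 → u; lat ⌊0.73118/0.0416667⌋ = 17 → r.
Extended square: lon ⌊0.02023/0.00833333⌋ = 2; lat ⌊0.02285/0.00416667⌋ = 5.

PC30ur25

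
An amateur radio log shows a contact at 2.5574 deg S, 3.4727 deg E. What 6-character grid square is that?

JI17rk

Add 180° to longitude and 90° to latitude: 183.4727, 87.4426.
Field (20°×10°, letters A–R): 183.4727/20 → 9 → J, 87.4426/10 → 8 → I; chars JI.
Square (2°×1°, digits 0–9): 3.4727/2 → 1, 7.4426/1 → 7; chars 17.
Subsquare (5′×2.5′, letters a–x): 1.4727/0.0833333 → 17 → r, 0.4426/0.0416667 → 10 → k; chars rk.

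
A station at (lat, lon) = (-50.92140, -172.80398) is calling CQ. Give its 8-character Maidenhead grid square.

AD39ob38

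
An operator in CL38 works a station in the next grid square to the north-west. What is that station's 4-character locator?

Longitude square 3; −1 → 2.
Latitude square 8; +1 → 9.

CL29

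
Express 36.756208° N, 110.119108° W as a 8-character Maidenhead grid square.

DM46ws51

Offset from 180°W / 90°S: lon 69.88089°, lat 126.75621°.
Field: lon ⌊69.88089/20⌋ = 3 → D; lat ⌊126.75621/10⌋ = 12 → M.
Square: lon ⌊9.88089/2⌋ = 4; lat ⌊6.75621/1⌋ = 6.
Subsquare: lon ⌊1.88089/0.0833333⌋ = 22 → w; lat ⌊0.75621/0.0416667⌋ = 18 → s.
Extended square: lon ⌊0.04756/0.00833333⌋ = 5; lat ⌊0.00621/0.00416667⌋ = 1.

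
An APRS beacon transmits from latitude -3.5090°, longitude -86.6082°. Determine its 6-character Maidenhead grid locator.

EI66ql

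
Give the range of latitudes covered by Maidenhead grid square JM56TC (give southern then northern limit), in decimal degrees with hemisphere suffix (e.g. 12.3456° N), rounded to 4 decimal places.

36.0833° N, 36.1250° N

Field J=9, M=12: +9·20° lon, +12·10° lat → SW at lon 0°, lat 30°.
Square 5, 6: +5·2° lon, +6·1° lat → SW at lon 10°, lat 36°.
Subsquare t=19, c=2: +19·0.0833333° lon, +2·0.0416667° lat → SW at lon 11.5833°, lat 36.0833°.
Cell spans 0.0833333° lon × 0.0416667° lat.
south 36.0833° N, north 36.1250° N.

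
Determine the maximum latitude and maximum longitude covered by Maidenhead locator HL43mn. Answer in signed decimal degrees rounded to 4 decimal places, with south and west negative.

Field H=7, L=11: +7·20° lon, +11·10° lat → SW at lon -40°, lat 20°.
Square 4, 3: +4·2° lon, +3·1° lat → SW at lon -32°, lat 23°.
Subsquare m=12, n=13: +12·0.0833333° lon, +13·0.0416667° lat → SW at lon -31°, lat 23.5417°.
Cell spans 0.0833333° lon × 0.0416667° lat. NE corner is SW corner plus one full cell.
latitude 23.5833, longitude -30.9167.

23.5833, -30.9167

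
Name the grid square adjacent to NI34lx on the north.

Latitude subsquare x = 23; +1 → 24, wraps to 0 = a, carry into square.
Latitude square 4; +1 → 5.
The longitude characters are unchanged.

NI35la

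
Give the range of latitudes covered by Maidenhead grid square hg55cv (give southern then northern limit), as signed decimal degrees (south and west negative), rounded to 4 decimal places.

-24.1250, -24.0833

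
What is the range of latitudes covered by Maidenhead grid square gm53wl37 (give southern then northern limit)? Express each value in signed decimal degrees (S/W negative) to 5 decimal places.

33.48750, 33.49167

Field G=6, M=12: +6·20° lon, +12·10° lat → SW at lon -60°, lat 30°.
Square 5, 3: +5·2° lon, +3·1° lat → SW at lon -50°, lat 33°.
Subsquare w=22, l=11: +22·0.0833333° lon, +11·0.0416667° lat → SW at lon -48.1667°, lat 33.4583°.
Extended square 3, 7: +3·0.00833333° lon, +7·0.00416667° lat → SW at lon -48.1417°, lat 33.4875°.
Cell spans 0.00833333° lon × 0.00416667° lat.
south 33.48750, north 33.49167.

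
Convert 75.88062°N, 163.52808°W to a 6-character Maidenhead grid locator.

AQ85fv

Offset from 180°W / 90°S: lon 16.4719°, lat 165.8806°.
Field: lon ⌊16.4719/20⌋ = 0 → A; lat ⌊165.8806/10⌋ = 16 → Q.
Square: lon ⌊16.4719/2⌋ = 8; lat ⌊5.8806/1⌋ = 5.
Subsquare: lon ⌊0.4719/0.0833333⌋ = 5 → f; lat ⌊0.8806/0.0416667⌋ = 21 → v.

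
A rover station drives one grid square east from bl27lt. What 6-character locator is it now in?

Longitude subsquare l = 11; +1 → 12 = m.
The latitude characters are unchanged.

BL27mt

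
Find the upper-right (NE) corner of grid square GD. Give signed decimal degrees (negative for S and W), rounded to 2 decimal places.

-50.00, -40.00

Field G=6, D=3: +6·20° lon, +3·10° lat → SW at lon -60°, lat -60°.
Cell spans 20° lon × 10° lat. NE corner is SW corner plus one full cell.
latitude -50.00, longitude -40.00.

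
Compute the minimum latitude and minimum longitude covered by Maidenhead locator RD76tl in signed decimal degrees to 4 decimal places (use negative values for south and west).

-53.5417, 175.5833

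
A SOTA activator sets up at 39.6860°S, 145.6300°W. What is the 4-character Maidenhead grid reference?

BF70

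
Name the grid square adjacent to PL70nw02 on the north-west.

Longitude extended square 0; −1 → -1, wraps to 9, carry into subsquare.
Longitude subsquare n = 13; −1 → 12 = m.
Latitude extended square 2; +1 → 3.

PL70mw93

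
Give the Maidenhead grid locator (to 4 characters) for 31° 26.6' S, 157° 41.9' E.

Offset from 180°W / 90°S: lon 337.70°, lat 58.56°.
Field (20°×10°, letters A–R): lon ⌊337.70/20⌋ = 16 → Q; lat ⌊58.56/10⌋ = 5 → F.
Square (2°×1°, digits 0–9): lon ⌊17.70/2⌋ = 8; lat ⌊8.56/1⌋ = 8.

QF88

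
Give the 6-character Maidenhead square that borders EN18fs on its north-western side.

EN18et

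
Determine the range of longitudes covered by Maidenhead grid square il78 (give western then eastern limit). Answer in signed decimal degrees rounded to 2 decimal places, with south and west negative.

-6.00, -4.00

Field I=8, L=11: +8·20° lon, +11·10° lat → SW at lon -20°, lat 20°.
Square 7, 8: +7·2° lon, +8·1° lat → SW at lon -6°, lat 28°.
Cell spans 2° lon × 1° lat.
west -6.00, east -4.00.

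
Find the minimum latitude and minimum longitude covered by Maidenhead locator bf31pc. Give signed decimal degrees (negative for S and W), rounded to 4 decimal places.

Field B=1, F=5: +1·20° lon, +5·10° lat → SW at lon -160°, lat -40°.
Square 3, 1: +3·2° lon, +1·1° lat → SW at lon -154°, lat -39°.
Subsquare p=15, c=2: +15·0.0833333° lon, +2·0.0416667° lat → SW at lon -152.75°, lat -38.9167°.
latitude -38.9167, longitude -152.7500.

-38.9167, -152.7500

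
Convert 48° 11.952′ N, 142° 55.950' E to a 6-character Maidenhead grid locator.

Offset from 180°W / 90°S: lon 322.9325°, lat 138.1992°.
Field (20°×10°, letters A–R): 322.9325/20 → 16 → Q, 138.1992/10 → 13 → N; chars QN.
Square (2°×1°, digits 0–9): 2.9325/2 → 1, 8.1992/1 → 8; chars 18.
Subsquare (5′×2.5′, letters a–x): 0.9325/0.0833333 → 11 → l, 0.1992/0.0416667 → 4 → e; chars le.

QN18le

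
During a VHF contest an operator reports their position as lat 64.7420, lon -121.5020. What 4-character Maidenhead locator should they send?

CP94

Offset from 180°W / 90°S: lon 58.50°, lat 154.74°.
Field: lon ⌊58.50/20⌋ = 2 → C; lat ⌊154.74/10⌋ = 15 → P.
Square: lon ⌊18.50/2⌋ = 9; lat ⌊4.74/1⌋ = 4.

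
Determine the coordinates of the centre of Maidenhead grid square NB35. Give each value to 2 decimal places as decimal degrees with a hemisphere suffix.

Field N=13, B=1: +13·20° lon, +1·10° lat → SW at lon 80°, lat -80°.
Square 3, 5: +3·2° lon, +5·1° lat → SW at lon 86°, lat -75°.
Cell spans 2° lon × 1° lat. Centre is SW corner plus half of each.
latitude 74.50° S, longitude 87.00° E.

74.50° S, 87.00° E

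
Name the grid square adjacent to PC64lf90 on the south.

PC64le99

Latitude extended square 0; −1 → -1, wraps to 9, carry into subsquare.
Latitude subsquare f = 5; −1 → 4 = e.
The longitude characters are unchanged.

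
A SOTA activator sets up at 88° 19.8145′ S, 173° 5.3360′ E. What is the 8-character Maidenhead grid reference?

Shift to the Maidenhead origin (180°W, 90°S): lon 353.08893, lat 1.66976.
Field: lon ⌊353.08893/20⌋ = 17 → R; lat ⌊1.66976/10⌋ = 0 → A.
Square: lon ⌊13.08893/2⌋ = 6; lat ⌊1.66976/1⌋ = 1.
Subsquare: lon ⌊1.08893/0.0833333⌋ = 13 → n; lat ⌊0.66976/0.0416667⌋ = 16 → q.
Extended square: lon ⌊0.00560/0.00833333⌋ = 0; lat ⌊0.00309/0.00416667⌋ = 0.

RA61nq00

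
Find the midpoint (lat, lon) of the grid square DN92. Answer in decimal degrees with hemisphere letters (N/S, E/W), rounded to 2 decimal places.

42.50° N, 101.00° W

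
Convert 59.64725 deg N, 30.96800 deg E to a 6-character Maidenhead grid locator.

KO59lp

Shift to the Maidenhead origin (180°W, 90°S): lon 210.9680, lat 149.6472.
Field: 210.9680/20 → 10 → K, 149.6472/10 → 14 → O; chars KO.
Square: 10.9680/2 → 5, 9.6472/1 → 9; chars 59.
Subsquare: 0.9680/0.0833333 → 11 → l, 0.6472/0.0416667 → 15 → p; chars lp.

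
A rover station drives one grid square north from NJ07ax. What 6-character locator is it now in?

Latitude subsquare x = 23; +1 → 24, wraps to 0 = a, carry into square.
Latitude square 7; +1 → 8.
The longitude characters are unchanged.

NJ08aa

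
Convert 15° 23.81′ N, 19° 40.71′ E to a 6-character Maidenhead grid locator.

Add 180° to longitude and 90° to latitude: 199.6785, 105.3968.
Field (20°×10°, letters A–R): 199.6785/20 → 9 → J, 105.3968/10 → 10 → K; chars JK.
Square (2°×1°, digits 0–9): 19.6785/2 → 9, 5.3968/1 → 5; chars 95.
Subsquare (5′×2.5′, letters a–x): 1.6785/0.0833333 → 20 → u, 0.3968/0.0416667 → 9 → j; chars uj.

JK95uj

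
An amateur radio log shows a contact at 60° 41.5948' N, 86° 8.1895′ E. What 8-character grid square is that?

NP30bq66

Add 180° to longitude and 90° to latitude: 266.13649, 150.69325.
Field: lon ⌊266.13649/20⌋ = 13 → N; lat ⌊150.69325/10⌋ = 15 → P.
Square: lon ⌊6.13649/2⌋ = 3; lat ⌊0.69325/1⌋ = 0.
Subsquare: lon ⌊0.13649/0.0833333⌋ = 1 → b; lat ⌊0.69325/0.0416667⌋ = 16 → q.
Extended square: lon ⌊0.05316/0.00833333⌋ = 6; lat ⌊0.02658/0.00416667⌋ = 6.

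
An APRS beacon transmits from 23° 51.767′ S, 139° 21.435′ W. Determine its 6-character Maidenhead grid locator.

CG06hd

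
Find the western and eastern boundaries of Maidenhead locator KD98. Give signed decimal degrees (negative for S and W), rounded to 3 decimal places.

38.000, 40.000

Field K=10, D=3: +10·20° lon, +3·10° lat → SW at lon 20°, lat -60°.
Square 9, 8: +9·2° lon, +8·1° lat → SW at lon 38°, lat -52°.
Cell spans 2° lon × 1° lat.
west 38.000, east 40.000.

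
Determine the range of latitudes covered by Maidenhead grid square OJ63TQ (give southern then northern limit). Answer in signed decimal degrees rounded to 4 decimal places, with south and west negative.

Field O=14, J=9: +14·20° lon, +9·10° lat → SW at lon 100°, lat 0°.
Square 6, 3: +6·2° lon, +3·1° lat → SW at lon 112°, lat 3°.
Subsquare t=19, q=16: +19·0.0833333° lon, +16·0.0416667° lat → SW at lon 113.583°, lat 3.66667°.
Cell spans 0.0833333° lon × 0.0416667° lat.
south 3.6667, north 3.7083.

3.6667, 3.7083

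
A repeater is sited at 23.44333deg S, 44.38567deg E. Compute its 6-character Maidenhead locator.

LG26en

Add 180° to longitude and 90° to latitude: 224.3857, 66.5567.
Field: 224.3857/20 → 11 → L, 66.5567/10 → 6 → G; chars LG.
Square: 4.3857/2 → 2, 6.5567/1 → 6; chars 26.
Subsquare: 0.3857/0.0833333 → 4 → e, 0.5567/0.0416667 → 13 → n; chars en.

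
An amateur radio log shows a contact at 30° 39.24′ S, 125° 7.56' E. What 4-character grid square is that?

Offset from 180°W / 90°S: lon 305.13°, lat 59.35°.
Field: 305.13/20 → 15 → P, 59.35/10 → 5 → F; chars PF.
Square: 5.13/2 → 2, 9.35/1 → 9; chars 29.

PF29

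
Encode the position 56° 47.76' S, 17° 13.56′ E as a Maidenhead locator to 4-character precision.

JD83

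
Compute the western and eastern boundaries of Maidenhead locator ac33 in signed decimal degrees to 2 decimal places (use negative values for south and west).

Field A=0, C=2: +0·20° lon, +2·10° lat → SW at lon -180°, lat -70°.
Square 3, 3: +3·2° lon, +3·1° lat → SW at lon -174°, lat -67°.
Cell spans 2° lon × 1° lat.
west -174.00, east -172.00.

-174.00, -172.00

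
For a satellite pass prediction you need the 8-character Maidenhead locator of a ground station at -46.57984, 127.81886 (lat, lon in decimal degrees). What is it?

PE33vk80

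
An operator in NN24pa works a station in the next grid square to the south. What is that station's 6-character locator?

NN23px

Latitude subsquare a = 0; −1 → -1, wraps to 23 = x, carry into square.
Latitude square 4; −1 → 3.
The longitude characters are unchanged.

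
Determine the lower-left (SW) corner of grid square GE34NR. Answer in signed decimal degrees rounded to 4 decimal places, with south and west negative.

-45.2917, -52.9167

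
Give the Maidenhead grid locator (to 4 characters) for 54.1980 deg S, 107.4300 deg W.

Add 180° to longitude and 90° to latitude: 72.57, 35.80.
Field (20°×10°, letters A–R): 72.57/20 → 3 → D, 35.80/10 → 3 → D; chars DD.
Square (2°×1°, digits 0–9): 12.57/2 → 6, 5.80/1 → 5; chars 65.

DD65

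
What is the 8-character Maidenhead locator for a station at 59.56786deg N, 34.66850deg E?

KO79in06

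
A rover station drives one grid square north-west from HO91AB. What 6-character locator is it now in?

Longitude subsquare a = 0; −1 → -1, wraps to 23 = x, carry into square.
Longitude square 9; −1 → 8.
Latitude subsquare b = 1; +1 → 2 = c.

HO81xc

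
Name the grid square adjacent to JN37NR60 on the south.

JN37nq69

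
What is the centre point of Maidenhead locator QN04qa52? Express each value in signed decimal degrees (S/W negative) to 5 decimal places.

Field Q=16, N=13: +16·20° lon, +13·10° lat → SW at lon 140°, lat 40°.
Square 0, 4: +0·2° lon, +4·1° lat → SW at lon 140°, lat 44°.
Subsquare q=16, a=0: +16·0.0833333° lon, +0·0.0416667° lat → SW at lon 141.333°, lat 44°.
Extended square 5, 2: +5·0.00833333° lon, +2·0.00416667° lat → SW at lon 141.375°, lat 44.0083°.
Cell spans 0.00833333° lon × 0.00416667° lat. Centre is SW corner plus half of each.
latitude 44.01042, longitude 141.37917.

44.01042, 141.37917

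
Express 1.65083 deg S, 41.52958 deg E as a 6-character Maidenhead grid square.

Add 180° to longitude and 90° to latitude: 221.5296, 88.3492.
Field: lon ⌊221.5296/20⌋ = 11 → L; lat ⌊88.3492/10⌋ = 8 → I.
Square: lon ⌊1.5296/2⌋ = 0; lat ⌊8.3492/1⌋ = 8.
Subsquare: lon ⌊1.5296/0.0833333⌋ = 18 → s; lat ⌊0.3492/0.0416667⌋ = 8 → i.

LI08si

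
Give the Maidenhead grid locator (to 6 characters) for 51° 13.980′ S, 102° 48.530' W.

DD88os

Offset from 180°W / 90°S: lon 77.1912°, lat 38.7670°.
Field: lon ⌊77.1912/20⌋ = 3 → D; lat ⌊38.7670/10⌋ = 3 → D.
Square: lon ⌊17.1912/2⌋ = 8; lat ⌊8.7670/1⌋ = 8.
Subsquare: lon ⌊1.1912/0.0833333⌋ = 14 → o; lat ⌊0.7670/0.0416667⌋ = 18 → s.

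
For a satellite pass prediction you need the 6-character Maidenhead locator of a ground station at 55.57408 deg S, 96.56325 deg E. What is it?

ND84gk

Shift to the Maidenhead origin (180°W, 90°S): lon 276.5632, lat 34.4259.
Field (20°×10°, letters A–R): lon ⌊276.5632/20⌋ = 13 → N; lat ⌊34.4259/10⌋ = 3 → D.
Square (2°×1°, digits 0–9): lon ⌊16.5632/2⌋ = 8; lat ⌊4.4259/1⌋ = 4.
Subsquare (5′×2.5′, letters a–x): lon ⌊0.5632/0.0833333⌋ = 6 → g; lat ⌊0.4259/0.0416667⌋ = 10 → k.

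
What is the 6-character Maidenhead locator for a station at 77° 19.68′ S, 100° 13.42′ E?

OB02cq

Add 180° to longitude and 90° to latitude: 280.2237, 12.6720.
Field: 280.2237/20 → 14 → O, 12.6720/10 → 1 → B; chars OB.
Square: 0.2237/2 → 0, 2.6720/1 → 2; chars 02.
Subsquare: 0.2237/0.0833333 → 2 → c, 0.6720/0.0416667 → 16 → q; chars cq.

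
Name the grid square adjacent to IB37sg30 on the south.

IB37sf39

Latitude extended square 0; −1 → -1, wraps to 9, carry into subsquare.
Latitude subsquare g = 6; −1 → 5 = f.
The longitude characters are unchanged.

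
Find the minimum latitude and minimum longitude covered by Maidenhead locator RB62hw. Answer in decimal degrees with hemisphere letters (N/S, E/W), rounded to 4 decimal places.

Field R=17, B=1: +17·20° lon, +1·10° lat → SW at lon 160°, lat -80°.
Square 6, 2: +6·2° lon, +2·1° lat → SW at lon 172°, lat -78°.
Subsquare h=7, w=22: +7·0.0833333° lon, +22·0.0416667° lat → SW at lon 172.583°, lat -77.0833°.
latitude 77.0833° S, longitude 172.5833° E.

77.0833° S, 172.5833° E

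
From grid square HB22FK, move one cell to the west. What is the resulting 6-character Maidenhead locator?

HB22ek

Longitude subsquare f = 5; −1 → 4 = e.
The latitude characters are unchanged.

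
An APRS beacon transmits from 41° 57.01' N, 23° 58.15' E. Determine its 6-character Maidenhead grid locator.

KN11xw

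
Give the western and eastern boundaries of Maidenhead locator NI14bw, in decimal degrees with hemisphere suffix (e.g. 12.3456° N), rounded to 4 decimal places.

82.0833° E, 82.1667° E

Field N=13, I=8: +13·20° lon, +8·10° lat → SW at lon 80°, lat -10°.
Square 1, 4: +1·2° lon, +4·1° lat → SW at lon 82°, lat -6°.
Subsquare b=1, w=22: +1·0.0833333° lon, +22·0.0416667° lat → SW at lon 82.0833°, lat -5.08333°.
Cell spans 0.0833333° lon × 0.0416667° lat.
west 82.0833° E, east 82.1667° E.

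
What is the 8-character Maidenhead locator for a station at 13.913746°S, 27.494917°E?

KH36rc90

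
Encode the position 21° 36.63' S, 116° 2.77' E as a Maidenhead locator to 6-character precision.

Add 180° to longitude and 90° to latitude: 296.0462, 68.3895.
Field: 296.0462/20 → 14 → O, 68.3895/10 → 6 → G; chars OG.
Square: 16.0462/2 → 8, 8.3895/1 → 8; chars 88.
Subsquare: 0.0462/0.0833333 → 0 → a, 0.3895/0.0416667 → 9 → j; chars aj.

OG88aj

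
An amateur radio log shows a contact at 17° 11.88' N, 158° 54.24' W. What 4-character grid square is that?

BK07

Offset from 180°W / 90°S: lon 21.10°, lat 107.20°.
Field: lon ⌊21.10/20⌋ = 1 → B; lat ⌊107.20/10⌋ = 10 → K.
Square: lon ⌊1.10/2⌋ = 0; lat ⌊7.20/1⌋ = 7.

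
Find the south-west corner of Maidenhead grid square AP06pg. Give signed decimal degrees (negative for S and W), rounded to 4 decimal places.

Field A=0, P=15: +0·20° lon, +15·10° lat → SW at lon -180°, lat 60°.
Square 0, 6: +0·2° lon, +6·1° lat → SW at lon -180°, lat 66°.
Subsquare p=15, g=6: +15·0.0833333° lon, +6·0.0416667° lat → SW at lon -178.75°, lat 66.25°.
latitude 66.2500, longitude -178.7500.

66.2500, -178.7500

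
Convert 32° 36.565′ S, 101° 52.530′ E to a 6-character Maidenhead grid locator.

OF07wj

Offset from 180°W / 90°S: lon 281.8755°, lat 57.3906°.
Field: lon ⌊281.8755/20⌋ = 14 → O; lat ⌊57.3906/10⌋ = 5 → F.
Square: lon ⌊1.8755/2⌋ = 0; lat ⌊7.3906/1⌋ = 7.
Subsquare: lon ⌊1.8755/0.0833333⌋ = 22 → w; lat ⌊0.3906/0.0416667⌋ = 9 → j.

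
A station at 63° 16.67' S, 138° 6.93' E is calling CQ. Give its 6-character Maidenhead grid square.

PC96br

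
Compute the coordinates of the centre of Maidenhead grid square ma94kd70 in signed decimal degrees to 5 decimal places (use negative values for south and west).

Field M=12, A=0: +12·20° lon, +0·10° lat → SW at lon 60°, lat -90°.
Square 9, 4: +9·2° lon, +4·1° lat → SW at lon 78°, lat -86°.
Subsquare k=10, d=3: +10·0.0833333° lon, +3·0.0416667° lat → SW at lon 78.8333°, lat -85.875°.
Extended square 7, 0: +7·0.00833333° lon, +0·0.00416667° lat → SW at lon 78.8917°, lat -85.875°.
Cell spans 0.00833333° lon × 0.00416667° lat. Centre is SW corner plus half of each.
latitude -85.87292, longitude 78.89583.

-85.87292, 78.89583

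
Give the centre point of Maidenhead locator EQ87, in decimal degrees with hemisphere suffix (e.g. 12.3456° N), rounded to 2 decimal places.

77.50° N, 83.00° W

Field E=4, Q=16: +4·20° lon, +16·10° lat → SW at lon -100°, lat 70°.
Square 8, 7: +8·2° lon, +7·1° lat → SW at lon -84°, lat 77°.
Cell spans 2° lon × 1° lat. Centre is SW corner plus half of each.
latitude 77.50° N, longitude 83.00° W.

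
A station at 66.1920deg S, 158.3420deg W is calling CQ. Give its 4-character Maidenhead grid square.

BC03

Add 180° to longitude and 90° to latitude: 21.66, 23.81.
Field: lon ⌊21.66/20⌋ = 1 → B; lat ⌊23.81/10⌋ = 2 → C.
Square: lon ⌊1.66/2⌋ = 0; lat ⌊3.81/1⌋ = 3.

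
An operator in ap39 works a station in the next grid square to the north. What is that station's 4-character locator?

Latitude square 9; +1 → 10, wraps to 0, carry into field.
Latitude field P = 15; +1 → 16 = Q.
The longitude characters are unchanged.

AQ30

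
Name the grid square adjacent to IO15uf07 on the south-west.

IO15tf96

Longitude extended square 0; −1 → -1, wraps to 9, carry into subsquare.
Longitude subsquare u = 20; −1 → 19 = t.
Latitude extended square 7; −1 → 6.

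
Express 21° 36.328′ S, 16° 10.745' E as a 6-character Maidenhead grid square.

JG88cj

Offset from 180°W / 90°S: lon 196.1791°, lat 68.3945°.
Field (20°×10°, letters A–R): 196.1791/20 → 9 → J, 68.3945/10 → 6 → G; chars JG.
Square (2°×1°, digits 0–9): 16.1791/2 → 8, 8.3945/1 → 8; chars 88.
Subsquare (5′×2.5′, letters a–x): 0.1791/0.0833333 → 2 → c, 0.3945/0.0416667 → 9 → j; chars cj.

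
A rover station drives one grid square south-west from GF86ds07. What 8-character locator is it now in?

GF86cs96

Longitude extended square 0; −1 → -1, wraps to 9, carry into subsquare.
Longitude subsquare d = 3; −1 → 2 = c.
Latitude extended square 7; −1 → 6.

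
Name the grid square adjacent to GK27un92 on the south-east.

Longitude extended square 9; +1 → 10, wraps to 0, carry into subsquare.
Longitude subsquare u = 20; +1 → 21 = v.
Latitude extended square 2; −1 → 1.

GK27vn01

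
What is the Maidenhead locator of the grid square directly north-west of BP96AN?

BP86xo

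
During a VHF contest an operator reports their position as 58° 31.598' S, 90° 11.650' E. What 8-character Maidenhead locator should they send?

Shift to the Maidenhead origin (180°W, 90°S): lon 270.19417, lat 31.47337.
Field: lon ⌊270.19417/20⌋ = 13 → N; lat ⌊31.47337/10⌋ = 3 → D.
Square: lon ⌊10.19417/2⌋ = 5; lat ⌊1.47337/1⌋ = 1.
Subsquare: lon ⌊0.19417/0.0833333⌋ = 2 → c; lat ⌊0.47337/0.0416667⌋ = 11 → l.
Extended square: lon ⌊0.02750/0.00833333⌋ = 3; lat ⌊0.01503/0.00416667⌋ = 3.

ND51cl33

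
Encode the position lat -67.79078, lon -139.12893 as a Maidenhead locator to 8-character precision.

Add 180° to longitude and 90° to latitude: 40.87107, 22.20922.
Field: lon ⌊40.87107/20⌋ = 2 → C; lat ⌊22.20922/10⌋ = 2 → C.
Square: lon ⌊0.87107/2⌋ = 0; lat ⌊2.20922/1⌋ = 2.
Subsquare: lon ⌊0.87107/0.0833333⌋ = 10 → k; lat ⌊0.20922/0.0416667⌋ = 5 → f.
Extended square: lon ⌊0.03774/0.00833333⌋ = 4; lat ⌊0.00089/0.00416667⌋ = 0.

CC02kf40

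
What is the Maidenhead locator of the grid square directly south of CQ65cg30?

CQ65cf39

Latitude extended square 0; −1 → -1, wraps to 9, carry into subsquare.
Latitude subsquare g = 6; −1 → 5 = f.
The longitude characters are unchanged.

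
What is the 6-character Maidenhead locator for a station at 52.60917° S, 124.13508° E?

Offset from 180°W / 90°S: lon 304.1351°, lat 37.3908°.
Field (20°×10°, letters A–R): lon ⌊304.1351/20⌋ = 15 → P; lat ⌊37.3908/10⌋ = 3 → D.
Square (2°×1°, digits 0–9): lon ⌊4.1351/2⌋ = 2; lat ⌊7.3908/1⌋ = 7.
Subsquare (5′×2.5′, letters a–x): lon ⌊0.1351/0.0833333⌋ = 1 → b; lat ⌊0.3908/0.0416667⌋ = 9 → j.

PD27bj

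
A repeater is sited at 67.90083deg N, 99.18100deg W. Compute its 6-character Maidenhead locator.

Add 180° to longitude and 90° to latitude: 80.8190, 157.9008.
Field: 80.8190/20 → 4 → E, 157.9008/10 → 15 → P; chars EP.
Square: 0.8190/2 → 0, 7.9008/1 → 7; chars 07.
Subsquare: 0.8190/0.0833333 → 9 → j, 0.9008/0.0416667 → 21 → v; chars jv.

EP07jv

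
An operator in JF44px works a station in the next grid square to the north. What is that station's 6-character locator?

JF45pa

Latitude subsquare x = 23; +1 → 24, wraps to 0 = a, carry into square.
Latitude square 4; +1 → 5.
The longitude characters are unchanged.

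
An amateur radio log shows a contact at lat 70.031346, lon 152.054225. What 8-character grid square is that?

QQ60aa67

Shift to the Maidenhead origin (180°W, 90°S): lon 332.05422, lat 160.03135.
Field: 332.05422/20 → 16 → Q, 160.03135/10 → 16 → Q; chars QQ.
Square: 12.05422/2 → 6, 0.03135/1 → 0; chars 60.
Subsquare: 0.05422/0.0833333 → 0 → a, 0.03135/0.0416667 → 0 → a; chars aa.
Extended square: 0.05422/0.00833333 → 6, 0.03135/0.00416667 → 7; chars 67.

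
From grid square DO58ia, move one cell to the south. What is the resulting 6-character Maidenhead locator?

Latitude subsquare a = 0; −1 → -1, wraps to 23 = x, carry into square.
Latitude square 8; −1 → 7.
The longitude characters are unchanged.

DO57ix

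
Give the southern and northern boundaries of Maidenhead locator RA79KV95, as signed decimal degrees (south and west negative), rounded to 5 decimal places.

Field R=17, A=0: +17·20° lon, +0·10° lat → SW at lon 160°, lat -90°.
Square 7, 9: +7·2° lon, +9·1° lat → SW at lon 174°, lat -81°.
Subsquare k=10, v=21: +10·0.0833333° lon, +21·0.0416667° lat → SW at lon 174.833°, lat -80.125°.
Extended square 9, 5: +9·0.00833333° lon, +5·0.00416667° lat → SW at lon 174.908°, lat -80.1042°.
Cell spans 0.00833333° lon × 0.00416667° lat.
south -80.10417, north -80.10000.

-80.10417, -80.10000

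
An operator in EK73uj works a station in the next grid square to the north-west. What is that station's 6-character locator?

EK73tk

Longitude subsquare u = 20; −1 → 19 = t.
Latitude subsquare j = 9; +1 → 10 = k.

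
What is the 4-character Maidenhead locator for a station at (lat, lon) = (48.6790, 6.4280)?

JN38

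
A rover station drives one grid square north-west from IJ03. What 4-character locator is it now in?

Longitude square 0; −1 → -1, wraps to 9, carry into field.
Longitude field I = 8; −1 → 7 = H.
Latitude square 3; +1 → 4.

HJ94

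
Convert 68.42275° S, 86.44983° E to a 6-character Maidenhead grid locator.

NC31fn

Shift to the Maidenhead origin (180°W, 90°S): lon 266.4498, lat 21.5773.
Field: 266.4498/20 → 13 → N, 21.5773/10 → 2 → C; chars NC.
Square: 6.4498/2 → 3, 1.5773/1 → 1; chars 31.
Subsquare: 0.4498/0.0833333 → 5 → f, 0.5773/0.0416667 → 13 → n; chars fn.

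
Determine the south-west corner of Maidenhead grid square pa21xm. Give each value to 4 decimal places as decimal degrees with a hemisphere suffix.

88.5000° S, 125.9167° E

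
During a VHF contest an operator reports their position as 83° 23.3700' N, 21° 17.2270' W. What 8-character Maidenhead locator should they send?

HR93ij53

Offset from 180°W / 90°S: lon 158.71288°, lat 173.38950°.
Field: lon ⌊158.71288/20⌋ = 7 → H; lat ⌊173.38950/10⌋ = 17 → R.
Square: lon ⌊18.71288/2⌋ = 9; lat ⌊3.38950/1⌋ = 3.
Subsquare: lon ⌊0.71288/0.0833333⌋ = 8 → i; lat ⌊0.38950/0.0416667⌋ = 9 → j.
Extended square: lon ⌊0.04622/0.00833333⌋ = 5; lat ⌊0.01450/0.00416667⌋ = 3.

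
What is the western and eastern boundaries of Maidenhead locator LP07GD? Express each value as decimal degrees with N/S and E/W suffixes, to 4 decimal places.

40.5000° E, 40.5833° E

Field L=11, P=15: +11·20° lon, +15·10° lat → SW at lon 40°, lat 60°.
Square 0, 7: +0·2° lon, +7·1° lat → SW at lon 40°, lat 67°.
Subsquare g=6, d=3: +6·0.0833333° lon, +3·0.0416667° lat → SW at lon 40.5°, lat 67.125°.
Cell spans 0.0833333° lon × 0.0416667° lat.
west 40.5000° E, east 40.5833° E.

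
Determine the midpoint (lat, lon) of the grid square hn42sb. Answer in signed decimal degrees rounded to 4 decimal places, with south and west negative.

42.0625, -30.4583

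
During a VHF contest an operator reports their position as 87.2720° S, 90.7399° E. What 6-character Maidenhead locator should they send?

Offset from 180°W / 90°S: lon 270.7399°, lat 2.7280°.
Field (20°×10°, letters A–R): 270.7399/20 → 13 → N, 2.7280/10 → 0 → A; chars NA.
Square (2°×1°, digits 0–9): 10.7399/2 → 5, 2.7280/1 → 2; chars 52.
Subsquare (5′×2.5′, letters a–x): 0.7399/0.0833333 → 8 → i, 0.7280/0.0416667 → 17 → r; chars ir.

NA52ir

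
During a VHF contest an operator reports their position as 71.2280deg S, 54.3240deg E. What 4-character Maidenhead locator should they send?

LB78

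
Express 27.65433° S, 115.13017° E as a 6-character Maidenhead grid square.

OG72ni

Add 180° to longitude and 90° to latitude: 295.1302, 62.3457.
Field (20°×10°, letters A–R): 295.1302/20 → 14 → O, 62.3457/10 → 6 → G; chars OG.
Square (2°×1°, digits 0–9): 15.1302/2 → 7, 2.3457/1 → 2; chars 72.
Subsquare (5′×2.5′, letters a–x): 1.1302/0.0833333 → 13 → n, 0.3457/0.0416667 → 8 → i; chars ni.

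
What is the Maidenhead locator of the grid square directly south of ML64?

Latitude square 4; −1 → 3.
The longitude characters are unchanged.

ML63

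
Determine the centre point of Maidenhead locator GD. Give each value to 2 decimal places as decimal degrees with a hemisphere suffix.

55.00° S, 50.00° W

Field G=6, D=3: +6·20° lon, +3·10° lat → SW at lon -60°, lat -60°.
Cell spans 20° lon × 10° lat. Centre is SW corner plus half of each.
latitude 55.00° S, longitude 50.00° W.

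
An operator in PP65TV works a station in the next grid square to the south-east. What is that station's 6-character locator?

Longitude subsquare t = 19; +1 → 20 = u.
Latitude subsquare v = 21; −1 → 20 = u.

PP65uu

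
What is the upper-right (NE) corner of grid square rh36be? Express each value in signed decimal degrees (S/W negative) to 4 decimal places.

-13.7917, 166.1667

Field R=17, H=7: +17·20° lon, +7·10° lat → SW at lon 160°, lat -20°.
Square 3, 6: +3·2° lon, +6·1° lat → SW at lon 166°, lat -14°.
Subsquare b=1, e=4: +1·0.0833333° lon, +4·0.0416667° lat → SW at lon 166.083°, lat -13.8333°.
Cell spans 0.0833333° lon × 0.0416667° lat. NE corner is SW corner plus one full cell.
latitude -13.7917, longitude 166.1667.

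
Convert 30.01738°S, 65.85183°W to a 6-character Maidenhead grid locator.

FF79bx

Offset from 180°W / 90°S: lon 114.1482°, lat 59.9826°.
Field: lon ⌊114.1482/20⌋ = 5 → F; lat ⌊59.9826/10⌋ = 5 → F.
Square: lon ⌊14.1482/2⌋ = 7; lat ⌊9.9826/1⌋ = 9.
Subsquare: lon ⌊0.1482/0.0833333⌋ = 1 → b; lat ⌊0.9826/0.0416667⌋ = 23 → x.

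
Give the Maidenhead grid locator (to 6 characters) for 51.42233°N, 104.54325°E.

OO21gk

Shift to the Maidenhead origin (180°W, 90°S): lon 284.5433, lat 141.4223.
Field: 284.5433/20 → 14 → O, 141.4223/10 → 14 → O; chars OO.
Square: 4.5433/2 → 2, 1.4223/1 → 1; chars 21.
Subsquare: 0.5433/0.0833333 → 6 → g, 0.4223/0.0416667 → 10 → k; chars gk.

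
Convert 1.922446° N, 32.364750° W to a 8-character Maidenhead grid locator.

Offset from 180°W / 90°S: lon 147.63525°, lat 91.92245°.
Field: lon ⌊147.63525/20⌋ = 7 → H; lat ⌊91.92245/10⌋ = 9 → J.
Square: lon ⌊7.63525/2⌋ = 3; lat ⌊1.92245/1⌋ = 1.
Subsquare: lon ⌊1.63525/0.0833333⌋ = 19 → t; lat ⌊0.92245/0.0416667⌋ = 22 → w.
Extended square: lon ⌊0.05192/0.00833333⌋ = 6; lat ⌊0.00578/0.00416667⌋ = 1.

HJ31tw61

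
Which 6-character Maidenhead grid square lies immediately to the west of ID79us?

Longitude subsquare u = 20; −1 → 19 = t.
The latitude characters are unchanged.

ID79ts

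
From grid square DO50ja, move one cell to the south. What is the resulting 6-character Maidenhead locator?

DN59jx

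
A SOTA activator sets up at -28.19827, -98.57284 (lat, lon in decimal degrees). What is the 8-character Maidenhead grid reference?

Offset from 180°W / 90°S: lon 81.42716°, lat 61.80173°.
Field: lon ⌊81.42716/20⌋ = 4 → E; lat ⌊61.80173/10⌋ = 6 → G.
Square: lon ⌊1.42716/2⌋ = 0; lat ⌊1.80173/1⌋ = 1.
Subsquare: lon ⌊1.42716/0.0833333⌋ = 17 → r; lat ⌊0.80173/0.0416667⌋ = 19 → t.
Extended square: lon ⌊0.01049/0.00833333⌋ = 1; lat ⌊0.01006/0.00416667⌋ = 2.

EG01rt12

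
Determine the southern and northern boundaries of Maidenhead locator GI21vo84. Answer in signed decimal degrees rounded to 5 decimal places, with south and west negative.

Field G=6, I=8: +6·20° lon, +8·10° lat → SW at lon -60°, lat -10°.
Square 2, 1: +2·2° lon, +1·1° lat → SW at lon -56°, lat -9°.
Subsquare v=21, o=14: +21·0.0833333° lon, +14·0.0416667° lat → SW at lon -54.25°, lat -8.41667°.
Extended square 8, 4: +8·0.00833333° lon, +4·0.00416667° lat → SW at lon -54.1833°, lat -8.4°.
Cell spans 0.00833333° lon × 0.00416667° lat.
south -8.40000, north -8.39583.

-8.40000, -8.39583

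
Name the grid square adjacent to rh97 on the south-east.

AH06

Longitude square 9; +1 → 10, wraps to 0, carry into field.
Longitude field R = 17; +1 → 18, wraps to 0 = A, wrapping around the antimeridian.
Latitude square 7; −1 → 6.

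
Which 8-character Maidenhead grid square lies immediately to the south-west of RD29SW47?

Longitude extended square 4; −1 → 3.
Latitude extended square 7; −1 → 6.

RD29sw36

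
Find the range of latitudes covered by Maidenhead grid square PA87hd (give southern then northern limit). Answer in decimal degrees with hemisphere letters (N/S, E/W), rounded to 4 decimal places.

Field P=15, A=0: +15·20° lon, +0·10° lat → SW at lon 120°, lat -90°.
Square 8, 7: +8·2° lon, +7·1° lat → SW at lon 136°, lat -83°.
Subsquare h=7, d=3: +7·0.0833333° lon, +3·0.0416667° lat → SW at lon 136.583°, lat -82.875°.
Cell spans 0.0833333° lon × 0.0416667° lat.
south 82.8750° S, north 82.8333° S.

82.8750° S, 82.8333° S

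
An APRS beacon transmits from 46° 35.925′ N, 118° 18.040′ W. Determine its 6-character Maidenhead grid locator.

DN06uo

Offset from 180°W / 90°S: lon 61.6993°, lat 136.5987°.
Field: lon ⌊61.6993/20⌋ = 3 → D; lat ⌊136.5987/10⌋ = 13 → N.
Square: lon ⌊1.6993/2⌋ = 0; lat ⌊6.5987/1⌋ = 6.
Subsquare: lon ⌊1.6993/0.0833333⌋ = 20 → u; lat ⌊0.5987/0.0416667⌋ = 14 → o.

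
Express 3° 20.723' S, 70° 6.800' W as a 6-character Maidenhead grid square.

FI46wp

Shift to the Maidenhead origin (180°W, 90°S): lon 109.8867, lat 86.6546.
Field: 109.8867/20 → 5 → F, 86.6546/10 → 8 → I; chars FI.
Square: 9.8867/2 → 4, 6.6546/1 → 6; chars 46.
Subsquare: 1.8867/0.0833333 → 22 → w, 0.6546/0.0416667 → 15 → p; chars wp.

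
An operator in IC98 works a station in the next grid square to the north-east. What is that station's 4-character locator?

JC09

Longitude square 9; +1 → 10, wraps to 0, carry into field.
Longitude field I = 8; +1 → 9 = J.
Latitude square 8; +1 → 9.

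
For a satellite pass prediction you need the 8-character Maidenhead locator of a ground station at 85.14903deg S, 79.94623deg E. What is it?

Offset from 180°W / 90°S: lon 259.94623°, lat 4.85097°.
Field: lon ⌊259.94623/20⌋ = 12 → M; lat ⌊4.85097/10⌋ = 0 → A.
Square: lon ⌊19.94623/2⌋ = 9; lat ⌊4.85097/1⌋ = 4.
Subsquare: lon ⌊1.94623/0.0833333⌋ = 23 → x; lat ⌊0.85097/0.0416667⌋ = 20 → u.
Extended square: lon ⌊0.02956/0.00833333⌋ = 3; lat ⌊0.01764/0.00416667⌋ = 4.

MA94xu34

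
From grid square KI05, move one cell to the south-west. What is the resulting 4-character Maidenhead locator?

JI94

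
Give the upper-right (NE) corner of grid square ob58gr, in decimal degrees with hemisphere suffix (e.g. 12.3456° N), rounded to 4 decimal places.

Field O=14, B=1: +14·20° lon, +1·10° lat → SW at lon 100°, lat -80°.
Square 5, 8: +5·2° lon, +8·1° lat → SW at lon 110°, lat -72°.
Subsquare g=6, r=17: +6·0.0833333° lon, +17·0.0416667° lat → SW at lon 110.5°, lat -71.2917°.
Cell spans 0.0833333° lon × 0.0416667° lat. NE corner is SW corner plus one full cell.
latitude 71.2500° S, longitude 110.5833° E.

71.2500° S, 110.5833° E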